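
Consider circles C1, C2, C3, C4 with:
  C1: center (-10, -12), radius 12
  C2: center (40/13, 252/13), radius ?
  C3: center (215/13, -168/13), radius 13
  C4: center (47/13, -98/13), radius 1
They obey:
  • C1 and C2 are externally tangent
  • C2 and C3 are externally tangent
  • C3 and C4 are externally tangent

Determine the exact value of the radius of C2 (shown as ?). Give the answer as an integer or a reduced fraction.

1. [ext C1·C2]  r_C2² + 24r_C2 − 1012 = 0  ⇒  r_C2 = 22 (r>0 drops 1)
2. [ext C2·C3]  r_C2² + 26r_C2 − 1056 = 0  ⇒  r_C2 = 22 (r>0 drops 1)

22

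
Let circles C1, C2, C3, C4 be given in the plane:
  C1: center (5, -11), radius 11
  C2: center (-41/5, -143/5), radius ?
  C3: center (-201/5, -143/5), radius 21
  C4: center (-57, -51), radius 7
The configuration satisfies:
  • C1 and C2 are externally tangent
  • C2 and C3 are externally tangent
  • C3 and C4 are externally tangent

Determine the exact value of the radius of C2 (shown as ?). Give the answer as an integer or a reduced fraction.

11

1. [ext C1·C2]  r_C2² + 22r_C2 − 363 = 0  ⇒  r_C2 = 11 (r>0 drops 1)
2. [ext C2·C3]  r_C2² + 42r_C2 − 583 = 0  ⇒  r_C2 = 11 (r>0 drops 1)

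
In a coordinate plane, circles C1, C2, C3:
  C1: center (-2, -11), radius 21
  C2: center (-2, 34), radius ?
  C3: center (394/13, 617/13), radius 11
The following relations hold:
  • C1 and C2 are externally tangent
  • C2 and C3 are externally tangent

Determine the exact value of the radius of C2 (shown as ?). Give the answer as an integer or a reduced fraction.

24

1. [ext C1·C2]  r_C2² + 42r_C2 − 1584 = 0  ⇒  r_C2 = 24 (r>0 drops 1)
2. [ext C2·C3]  r_C2² + 22r_C2 − 1104 = 0  ⇒  r_C2 = 24 (r>0 drops 1)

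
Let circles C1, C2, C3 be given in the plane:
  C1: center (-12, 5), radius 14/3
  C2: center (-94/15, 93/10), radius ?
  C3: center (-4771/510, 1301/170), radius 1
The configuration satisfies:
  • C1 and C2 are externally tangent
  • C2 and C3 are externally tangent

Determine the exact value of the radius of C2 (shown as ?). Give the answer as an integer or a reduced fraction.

1. [ext C1·C2]  r_C2² + (28/3)r_C2 − 355/12 = 0  ⇒  r_C2 = 5/2 (r>0 drops 1)
2. [ext C2·C3]  r_C2² + 2r_C2 − 45/4 = 0  ⇒  r_C2 = 5/2 (r>0 drops 1)

5/2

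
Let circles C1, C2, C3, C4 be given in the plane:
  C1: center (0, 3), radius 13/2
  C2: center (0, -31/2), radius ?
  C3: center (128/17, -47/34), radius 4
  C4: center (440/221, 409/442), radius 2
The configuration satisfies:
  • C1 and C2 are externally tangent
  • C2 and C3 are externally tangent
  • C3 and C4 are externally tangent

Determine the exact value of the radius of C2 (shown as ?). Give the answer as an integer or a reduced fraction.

1. [ext C1·C2]  r_C2² + 13r_C2 − 300 = 0  ⇒  r_C2 = 12 (r>0 drops 1)
2. [ext C2·C3]  r_C2² + 8r_C2 − 240 = 0  ⇒  r_C2 = 12 (r>0 drops 1)

12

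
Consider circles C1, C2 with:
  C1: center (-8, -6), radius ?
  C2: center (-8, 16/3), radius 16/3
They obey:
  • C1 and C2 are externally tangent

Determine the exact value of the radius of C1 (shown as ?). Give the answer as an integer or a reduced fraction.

6

1. [ext C1·C2]  r_C1² + (32/3)r_C1 − 100 = 0  ⇒  r_C1 = 6 (r>0 drops 1)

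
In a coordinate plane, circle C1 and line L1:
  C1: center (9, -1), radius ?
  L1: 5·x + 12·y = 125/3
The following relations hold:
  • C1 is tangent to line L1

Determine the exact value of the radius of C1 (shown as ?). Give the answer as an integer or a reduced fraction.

1. [C1‖L1]  r_C1² − 4/9 = 0  ⇒  r_C1 = 2/3 (r>0 drops 1)

2/3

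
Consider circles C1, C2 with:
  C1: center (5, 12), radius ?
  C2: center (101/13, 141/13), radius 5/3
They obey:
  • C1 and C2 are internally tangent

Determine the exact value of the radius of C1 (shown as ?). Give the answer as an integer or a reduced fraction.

14/3

1. [int C1,C2]  r_C1² − (10/3)r_C1 − 56/9 = 0  ⇒  r_C1 = 14/3 (r>0 drops 1)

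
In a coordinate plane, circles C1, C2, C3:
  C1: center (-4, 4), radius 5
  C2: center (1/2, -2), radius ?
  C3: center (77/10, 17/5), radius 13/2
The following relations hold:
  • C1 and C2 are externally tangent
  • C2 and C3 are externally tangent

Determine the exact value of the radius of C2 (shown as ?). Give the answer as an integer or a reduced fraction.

1. [ext C1·C2]  r_C2² + 10r_C2 − 125/4 = 0  ⇒  r_C2 = 5/2 (r>0 drops 1)
2. [ext C2·C3]  r_C2² + 13r_C2 − 155/4 = 0  ⇒  r_C2 = 5/2 (r>0 drops 1)

5/2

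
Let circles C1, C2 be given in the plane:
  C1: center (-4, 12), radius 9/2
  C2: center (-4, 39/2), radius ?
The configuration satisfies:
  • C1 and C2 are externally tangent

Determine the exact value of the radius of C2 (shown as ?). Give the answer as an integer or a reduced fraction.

1. [ext C1·C2]  r_C2² + 9r_C2 − 36 = 0  ⇒  r_C2 = 3 (r>0 drops 1)

3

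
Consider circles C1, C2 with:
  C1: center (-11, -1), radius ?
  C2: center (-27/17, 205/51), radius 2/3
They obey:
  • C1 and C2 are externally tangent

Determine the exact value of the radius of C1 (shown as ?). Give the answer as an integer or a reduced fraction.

1. [ext C1·C2]  r_C1² + (4/3)r_C1 − 340/3 = 0  ⇒  r_C1 = 10 (r>0 drops 1)

10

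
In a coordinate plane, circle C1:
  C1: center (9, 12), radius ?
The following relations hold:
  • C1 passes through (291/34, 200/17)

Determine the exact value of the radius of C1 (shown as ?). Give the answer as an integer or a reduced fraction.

1/2

1. [C1∋P]  r_C1² − 1/4 = 0  ⇒  r_C1 = 1/2 (r>0 drops 1)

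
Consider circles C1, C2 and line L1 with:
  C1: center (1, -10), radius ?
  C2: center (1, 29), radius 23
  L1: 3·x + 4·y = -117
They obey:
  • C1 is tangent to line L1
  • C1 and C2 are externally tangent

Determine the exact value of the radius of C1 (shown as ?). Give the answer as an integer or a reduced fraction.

16

1. [C1‖L1]  r_C1² − 256 = 0  ⇒  r_C1 = 16 (r>0 drops 1)
2. [ext C1·C2]  r_C1² + 46r_C1 − 992 = 0  ⇒  r_C1 = 16 (r>0 drops 1)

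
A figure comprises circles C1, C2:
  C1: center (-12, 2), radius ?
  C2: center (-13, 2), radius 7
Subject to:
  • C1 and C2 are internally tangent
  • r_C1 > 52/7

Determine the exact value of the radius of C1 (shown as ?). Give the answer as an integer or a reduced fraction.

8

1. [int C1,C2]  r_C1² − 14r_C1 + 48 = 0  ⇒  r_C1 = 6 or 8
2. given r_C1 > 52/7: keep 8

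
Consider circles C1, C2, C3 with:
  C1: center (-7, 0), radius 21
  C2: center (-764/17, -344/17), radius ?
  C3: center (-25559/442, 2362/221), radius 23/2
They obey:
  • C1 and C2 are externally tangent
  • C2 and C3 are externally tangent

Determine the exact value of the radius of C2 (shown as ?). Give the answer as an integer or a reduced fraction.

1. [ext C1·C2]  r_C2² + 42r_C2 − 1408 = 0  ⇒  r_C2 = 22 (r>0 drops 1)
2. [ext C2·C3]  r_C2² + 23r_C2 − 990 = 0  ⇒  r_C2 = 22 (r>0 drops 1)

22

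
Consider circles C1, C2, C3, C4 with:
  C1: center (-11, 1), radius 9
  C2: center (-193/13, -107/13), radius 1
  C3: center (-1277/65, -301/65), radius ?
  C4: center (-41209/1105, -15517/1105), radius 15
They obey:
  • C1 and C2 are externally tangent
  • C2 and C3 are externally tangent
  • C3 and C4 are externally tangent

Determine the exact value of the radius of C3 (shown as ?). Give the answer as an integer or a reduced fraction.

5

1. [ext C2·C3]  r_C3² + 2r_C3 − 35 = 0  ⇒  r_C3 = 5 (r>0 drops 1)
2. [ext C3·C4]  r_C3² + 30r_C3 − 175 = 0  ⇒  r_C3 = 5 (r>0 drops 1)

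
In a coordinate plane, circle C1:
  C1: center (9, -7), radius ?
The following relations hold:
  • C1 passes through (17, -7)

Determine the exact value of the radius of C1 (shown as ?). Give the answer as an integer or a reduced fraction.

1. [C1∋P]  r_C1² − 64 = 0  ⇒  r_C1 = 8 (r>0 drops 1)

8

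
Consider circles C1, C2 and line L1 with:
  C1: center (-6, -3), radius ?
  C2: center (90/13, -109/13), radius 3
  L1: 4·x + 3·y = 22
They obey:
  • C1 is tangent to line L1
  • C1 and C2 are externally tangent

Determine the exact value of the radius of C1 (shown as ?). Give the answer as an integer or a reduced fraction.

1. [C1‖L1]  r_C1² − 121 = 0  ⇒  r_C1 = 11 (r>0 drops 1)
2. [ext C1·C2]  r_C1² + 6r_C1 − 187 = 0  ⇒  r_C1 = 11 (r>0 drops 1)

11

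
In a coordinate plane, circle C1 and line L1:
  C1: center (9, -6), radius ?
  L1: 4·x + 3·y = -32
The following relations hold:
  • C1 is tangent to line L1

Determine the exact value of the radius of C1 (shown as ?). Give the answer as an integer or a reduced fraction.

1. [C1‖L1]  r_C1² − 100 = 0  ⇒  r_C1 = 10 (r>0 drops 1)

10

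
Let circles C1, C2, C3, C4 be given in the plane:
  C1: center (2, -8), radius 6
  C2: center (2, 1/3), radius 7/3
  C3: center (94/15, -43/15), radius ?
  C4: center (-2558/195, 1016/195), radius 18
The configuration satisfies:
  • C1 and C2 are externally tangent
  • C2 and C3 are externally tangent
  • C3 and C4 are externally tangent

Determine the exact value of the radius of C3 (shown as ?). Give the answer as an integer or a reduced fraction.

1. [ext C2·C3]  r_C3² + (14/3)r_C3 − 23 = 0  ⇒  r_C3 = 3 (r>0 drops 1)
2. [ext C3·C4]  r_C3² + 36r_C3 − 117 = 0  ⇒  r_C3 = 3 (r>0 drops 1)

3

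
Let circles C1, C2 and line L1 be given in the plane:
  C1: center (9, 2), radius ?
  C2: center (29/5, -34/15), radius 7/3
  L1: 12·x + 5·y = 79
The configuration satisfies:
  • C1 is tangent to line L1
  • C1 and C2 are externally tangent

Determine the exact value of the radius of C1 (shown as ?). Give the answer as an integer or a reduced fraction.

1. [C1‖L1]  r_C1² − 9 = 0  ⇒  r_C1 = 3 (r>0 drops 1)
2. [ext C1·C2]  r_C1² + (14/3)r_C1 − 23 = 0  ⇒  r_C1 = 3 (r>0 drops 1)

3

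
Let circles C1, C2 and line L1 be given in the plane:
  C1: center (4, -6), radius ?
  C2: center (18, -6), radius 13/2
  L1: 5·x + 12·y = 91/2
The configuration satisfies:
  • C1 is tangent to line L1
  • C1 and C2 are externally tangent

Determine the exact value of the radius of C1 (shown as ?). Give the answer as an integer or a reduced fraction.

1. [C1‖L1]  r_C1² − 225/4 = 0  ⇒  r_C1 = 15/2 (r>0 drops 1)
2. [ext C1·C2]  r_C1² + 13r_C1 − 615/4 = 0  ⇒  r_C1 = 15/2 (r>0 drops 1)

15/2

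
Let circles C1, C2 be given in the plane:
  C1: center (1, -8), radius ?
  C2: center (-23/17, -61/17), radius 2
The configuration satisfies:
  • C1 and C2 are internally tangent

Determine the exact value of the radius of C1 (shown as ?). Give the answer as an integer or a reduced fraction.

1. [int C1,C2]  r_C1² − 4r_C1 − 21 = 0  ⇒  r_C1 = 7 (r>0 drops 1)

7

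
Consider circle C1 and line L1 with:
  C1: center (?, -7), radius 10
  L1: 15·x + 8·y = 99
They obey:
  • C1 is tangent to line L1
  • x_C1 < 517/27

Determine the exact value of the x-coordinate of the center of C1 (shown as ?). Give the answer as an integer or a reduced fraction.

1. [C1‖L1]  x_C1² − (62/3)x_C1 − 65/3 = 0  ⇒  x_C1 = -1 or 65/3
2. given x_C1 < 517/27: keep -1

-1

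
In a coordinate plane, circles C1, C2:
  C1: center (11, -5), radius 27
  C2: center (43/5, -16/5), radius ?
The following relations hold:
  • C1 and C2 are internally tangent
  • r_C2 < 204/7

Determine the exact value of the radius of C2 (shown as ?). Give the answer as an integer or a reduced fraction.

24

1. [int C1,C2]  r_C2² − 54r_C2 + 720 = 0  ⇒  r_C2 = 24 or 30
2. given r_C2 < 204/7: keep 24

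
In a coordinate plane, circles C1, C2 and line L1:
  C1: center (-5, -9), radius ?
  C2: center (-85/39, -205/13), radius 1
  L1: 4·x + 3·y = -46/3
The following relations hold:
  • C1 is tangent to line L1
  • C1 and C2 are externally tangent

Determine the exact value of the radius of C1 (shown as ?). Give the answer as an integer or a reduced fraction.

1. [C1‖L1]  r_C1² − 361/9 = 0  ⇒  r_C1 = 19/3 (r>0 drops 1)
2. [ext C1·C2]  r_C1² + 2r_C1 − 475/9 = 0  ⇒  r_C1 = 19/3 (r>0 drops 1)

19/3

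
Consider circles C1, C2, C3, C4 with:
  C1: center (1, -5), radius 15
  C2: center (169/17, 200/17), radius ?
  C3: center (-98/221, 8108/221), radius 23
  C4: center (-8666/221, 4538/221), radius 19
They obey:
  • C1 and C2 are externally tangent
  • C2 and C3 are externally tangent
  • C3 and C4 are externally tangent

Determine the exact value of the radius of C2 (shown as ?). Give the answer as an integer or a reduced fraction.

4

1. [ext C1·C2]  r_C2² + 30r_C2 − 136 = 0  ⇒  r_C2 = 4 (r>0 drops 1)
2. [ext C2·C3]  r_C2² + 46r_C2 − 200 = 0  ⇒  r_C2 = 4 (r>0 drops 1)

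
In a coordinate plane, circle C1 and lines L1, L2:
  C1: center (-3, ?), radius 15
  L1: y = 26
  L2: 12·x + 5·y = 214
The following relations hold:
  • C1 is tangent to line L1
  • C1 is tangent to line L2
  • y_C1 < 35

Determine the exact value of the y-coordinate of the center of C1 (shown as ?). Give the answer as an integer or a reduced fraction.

1. [C1‖L1]  y_C1² − 52y_C1 + 451 = 0  ⇒  y_C1 = 11 or 41
2. [C1‖L2]  y_C1² − 100y_C1 + 979 = 0  ⇒  y_C1 = 11 or 89

11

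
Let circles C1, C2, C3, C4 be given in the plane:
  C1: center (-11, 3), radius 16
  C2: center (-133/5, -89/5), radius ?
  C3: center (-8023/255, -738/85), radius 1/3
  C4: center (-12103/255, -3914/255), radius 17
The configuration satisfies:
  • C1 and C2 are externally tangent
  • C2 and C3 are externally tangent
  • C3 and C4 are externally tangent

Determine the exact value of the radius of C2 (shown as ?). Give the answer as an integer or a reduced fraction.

10

1. [ext C1·C2]  r_C2² + 32r_C2 − 420 = 0  ⇒  r_C2 = 10 (r>0 drops 1)
2. [ext C2·C3]  r_C2² + (2/3)r_C2 − 320/3 = 0  ⇒  r_C2 = 10 (r>0 drops 1)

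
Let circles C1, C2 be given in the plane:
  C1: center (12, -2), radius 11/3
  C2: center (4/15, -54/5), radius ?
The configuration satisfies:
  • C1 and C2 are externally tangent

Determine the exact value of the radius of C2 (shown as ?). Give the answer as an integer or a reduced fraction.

11

1. [ext C1·C2]  r_C2² + (22/3)r_C2 − 605/3 = 0  ⇒  r_C2 = 11 (r>0 drops 1)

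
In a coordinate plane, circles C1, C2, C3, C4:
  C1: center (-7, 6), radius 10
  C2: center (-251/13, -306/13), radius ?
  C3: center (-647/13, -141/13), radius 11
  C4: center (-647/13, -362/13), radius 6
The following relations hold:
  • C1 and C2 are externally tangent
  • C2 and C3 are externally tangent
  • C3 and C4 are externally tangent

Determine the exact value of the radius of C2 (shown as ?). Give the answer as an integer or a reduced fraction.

1. [ext C1·C2]  r_C2² + 20r_C2 − 924 = 0  ⇒  r_C2 = 22 (r>0 drops 1)
2. [ext C2·C3]  r_C2² + 22r_C2 − 968 = 0  ⇒  r_C2 = 22 (r>0 drops 1)

22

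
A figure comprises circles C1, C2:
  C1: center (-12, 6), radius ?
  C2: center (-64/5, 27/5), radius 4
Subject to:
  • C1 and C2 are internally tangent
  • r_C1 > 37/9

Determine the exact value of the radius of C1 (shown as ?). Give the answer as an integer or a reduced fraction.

5

1. [int C1,C2]  r_C1² − 8r_C1 + 15 = 0  ⇒  r_C1 = 3 or 5
2. given r_C1 > 37/9: keep 5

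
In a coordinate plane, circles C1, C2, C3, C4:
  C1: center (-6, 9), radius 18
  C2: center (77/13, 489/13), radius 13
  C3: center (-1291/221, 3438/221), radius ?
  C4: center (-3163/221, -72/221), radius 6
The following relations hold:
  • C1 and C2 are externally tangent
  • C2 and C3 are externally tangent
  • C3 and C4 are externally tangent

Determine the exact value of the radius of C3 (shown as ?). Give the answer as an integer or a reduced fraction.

12

1. [ext C2·C3]  r_C3² + 26r_C3 − 456 = 0  ⇒  r_C3 = 12 (r>0 drops 1)
2. [ext C3·C4]  r_C3² + 12r_C3 − 288 = 0  ⇒  r_C3 = 12 (r>0 drops 1)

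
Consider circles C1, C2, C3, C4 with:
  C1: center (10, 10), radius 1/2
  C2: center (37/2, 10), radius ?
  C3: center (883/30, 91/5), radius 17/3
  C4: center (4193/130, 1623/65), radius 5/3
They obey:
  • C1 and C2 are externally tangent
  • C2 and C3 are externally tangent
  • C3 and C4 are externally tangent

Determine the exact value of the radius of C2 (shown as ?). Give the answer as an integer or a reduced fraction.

8

1. [ext C1·C2]  r_C2² + 1r_C2 − 72 = 0  ⇒  r_C2 = 8 (r>0 drops 1)
2. [ext C2·C3]  r_C2² + (34/3)r_C2 − 464/3 = 0  ⇒  r_C2 = 8 (r>0 drops 1)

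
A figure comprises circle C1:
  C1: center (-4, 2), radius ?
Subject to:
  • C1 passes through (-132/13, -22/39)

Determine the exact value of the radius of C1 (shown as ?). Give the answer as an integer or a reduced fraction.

20/3

1. [C1∋P]  r_C1² − 400/9 = 0  ⇒  r_C1 = 20/3 (r>0 drops 1)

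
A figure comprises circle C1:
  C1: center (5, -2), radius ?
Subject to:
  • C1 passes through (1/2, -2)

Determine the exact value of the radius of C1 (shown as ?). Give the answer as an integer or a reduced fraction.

9/2

1. [C1∋P]  r_C1² − 81/4 = 0  ⇒  r_C1 = 9/2 (r>0 drops 1)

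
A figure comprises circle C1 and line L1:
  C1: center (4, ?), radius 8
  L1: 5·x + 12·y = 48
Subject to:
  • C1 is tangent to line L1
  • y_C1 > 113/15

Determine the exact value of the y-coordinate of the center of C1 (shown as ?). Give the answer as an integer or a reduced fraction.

1. [C1‖L1]  y_C1² − (14/3)y_C1 − 209/3 = 0  ⇒  y_C1 = -19/3 or 11
2. given y_C1 > 113/15: keep 11

11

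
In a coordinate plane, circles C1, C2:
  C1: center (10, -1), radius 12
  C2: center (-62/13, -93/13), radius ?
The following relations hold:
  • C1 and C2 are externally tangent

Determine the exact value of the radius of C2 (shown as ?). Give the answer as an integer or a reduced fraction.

1. [ext C1·C2]  r_C2² + 24r_C2 − 112 = 0  ⇒  r_C2 = 4 (r>0 drops 1)

4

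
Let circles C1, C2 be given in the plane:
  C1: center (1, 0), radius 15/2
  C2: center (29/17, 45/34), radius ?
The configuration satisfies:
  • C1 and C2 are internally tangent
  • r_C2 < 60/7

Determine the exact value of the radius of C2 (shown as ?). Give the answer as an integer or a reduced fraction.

1. [int C1,C2]  r_C2² − 15r_C2 + 54 = 0  ⇒  r_C2 = 6 or 9
2. given r_C2 < 60/7: keep 6

6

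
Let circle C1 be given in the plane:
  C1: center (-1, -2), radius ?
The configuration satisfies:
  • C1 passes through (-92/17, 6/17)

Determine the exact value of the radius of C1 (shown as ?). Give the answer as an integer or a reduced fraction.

1. [C1∋P]  r_C1² − 25 = 0  ⇒  r_C1 = 5 (r>0 drops 1)

5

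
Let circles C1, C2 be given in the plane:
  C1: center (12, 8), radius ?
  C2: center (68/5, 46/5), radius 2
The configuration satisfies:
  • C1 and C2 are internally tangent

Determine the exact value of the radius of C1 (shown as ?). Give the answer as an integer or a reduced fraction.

1. [int C1,C2]  r_C1² − 4r_C1 = 0  ⇒  r_C1 = 4 (r>0 drops 1)

4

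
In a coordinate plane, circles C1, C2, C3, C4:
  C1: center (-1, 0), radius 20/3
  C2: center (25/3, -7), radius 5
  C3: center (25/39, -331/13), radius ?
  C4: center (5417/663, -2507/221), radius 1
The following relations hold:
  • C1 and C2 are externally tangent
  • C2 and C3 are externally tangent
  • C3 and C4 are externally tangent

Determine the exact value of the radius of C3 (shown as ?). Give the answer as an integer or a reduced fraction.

15

1. [ext C2·C3]  r_C3² + 10r_C3 − 375 = 0  ⇒  r_C3 = 15 (r>0 drops 1)
2. [ext C3·C4]  r_C3² + 2r_C3 − 255 = 0  ⇒  r_C3 = 15 (r>0 drops 1)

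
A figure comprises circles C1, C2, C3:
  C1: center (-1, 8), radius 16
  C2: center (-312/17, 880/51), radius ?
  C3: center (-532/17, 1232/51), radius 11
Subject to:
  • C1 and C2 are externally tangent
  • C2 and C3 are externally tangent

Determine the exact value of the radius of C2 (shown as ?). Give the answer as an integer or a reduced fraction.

11/3

1. [ext C1·C2]  r_C2² + 32r_C2 − 1177/9 = 0  ⇒  r_C2 = 11/3 (r>0 drops 1)
2. [ext C2·C3]  r_C2² + 22r_C2 − 847/9 = 0  ⇒  r_C2 = 11/3 (r>0 drops 1)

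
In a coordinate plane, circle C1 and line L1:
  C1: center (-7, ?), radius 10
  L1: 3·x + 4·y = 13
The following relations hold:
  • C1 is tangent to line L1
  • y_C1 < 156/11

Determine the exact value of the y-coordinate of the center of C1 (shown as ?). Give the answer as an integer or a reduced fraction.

1. [C1‖L1]  y_C1² − 17y_C1 − 84 = 0  ⇒  y_C1 = -4 or 21
2. given y_C1 < 156/11: keep -4

-4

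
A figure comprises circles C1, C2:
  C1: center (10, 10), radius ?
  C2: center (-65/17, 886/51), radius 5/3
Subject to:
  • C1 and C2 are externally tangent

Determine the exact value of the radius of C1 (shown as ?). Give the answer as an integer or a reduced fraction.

14

1. [ext C1·C2]  r_C1² + (10/3)r_C1 − 728/3 = 0  ⇒  r_C1 = 14 (r>0 drops 1)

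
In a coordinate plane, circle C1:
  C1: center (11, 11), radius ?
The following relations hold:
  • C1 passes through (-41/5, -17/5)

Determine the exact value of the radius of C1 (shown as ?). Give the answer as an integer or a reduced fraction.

24

1. [C1∋P]  r_C1² − 576 = 0  ⇒  r_C1 = 24 (r>0 drops 1)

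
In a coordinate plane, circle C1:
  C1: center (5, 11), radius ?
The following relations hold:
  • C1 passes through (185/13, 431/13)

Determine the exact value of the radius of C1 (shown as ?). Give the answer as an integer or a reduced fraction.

1. [C1∋P]  r_C1² − 576 = 0  ⇒  r_C1 = 24 (r>0 drops 1)

24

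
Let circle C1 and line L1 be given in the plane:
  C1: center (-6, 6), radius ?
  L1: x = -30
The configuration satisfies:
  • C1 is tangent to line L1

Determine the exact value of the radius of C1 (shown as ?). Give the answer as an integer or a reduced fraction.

1. [C1‖L1]  r_C1² − 576 = 0  ⇒  r_C1 = 24 (r>0 drops 1)

24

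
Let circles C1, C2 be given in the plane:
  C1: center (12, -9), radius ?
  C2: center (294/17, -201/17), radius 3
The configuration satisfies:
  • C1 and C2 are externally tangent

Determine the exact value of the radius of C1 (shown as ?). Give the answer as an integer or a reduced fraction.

1. [ext C1·C2]  r_C1² + 6r_C1 − 27 = 0  ⇒  r_C1 = 3 (r>0 drops 1)

3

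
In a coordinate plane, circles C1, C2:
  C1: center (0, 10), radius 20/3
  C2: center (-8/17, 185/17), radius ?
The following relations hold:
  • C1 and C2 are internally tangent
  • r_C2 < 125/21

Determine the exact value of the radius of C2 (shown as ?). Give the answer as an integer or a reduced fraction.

17/3

1. [int C1,C2]  r_C2² − (40/3)r_C2 + 391/9 = 0  ⇒  r_C2 = 17/3 or 23/3
2. given r_C2 < 125/21: keep 17/3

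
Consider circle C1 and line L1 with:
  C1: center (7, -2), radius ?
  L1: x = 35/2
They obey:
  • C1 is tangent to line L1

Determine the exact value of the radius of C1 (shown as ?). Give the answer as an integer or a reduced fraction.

21/2

1. [C1‖L1]  r_C1² − 441/4 = 0  ⇒  r_C1 = 21/2 (r>0 drops 1)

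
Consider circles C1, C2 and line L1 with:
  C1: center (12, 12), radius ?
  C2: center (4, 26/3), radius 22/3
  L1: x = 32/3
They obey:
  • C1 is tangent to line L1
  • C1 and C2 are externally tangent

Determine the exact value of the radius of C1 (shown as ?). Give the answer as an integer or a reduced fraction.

4/3

1. [C1‖L1]  r_C1² − 16/9 = 0  ⇒  r_C1 = 4/3 (r>0 drops 1)
2. [ext C1·C2]  r_C1² + (44/3)r_C1 − 64/3 = 0  ⇒  r_C1 = 4/3 (r>0 drops 1)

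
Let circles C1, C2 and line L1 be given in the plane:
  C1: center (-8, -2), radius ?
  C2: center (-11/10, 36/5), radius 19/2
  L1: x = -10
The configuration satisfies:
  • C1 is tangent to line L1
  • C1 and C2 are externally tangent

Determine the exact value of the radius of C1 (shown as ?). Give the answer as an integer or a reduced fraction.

2

1. [C1‖L1]  r_C1² − 4 = 0  ⇒  r_C1 = 2 (r>0 drops 1)
2. [ext C1·C2]  r_C1² + 19r_C1 − 42 = 0  ⇒  r_C1 = 2 (r>0 drops 1)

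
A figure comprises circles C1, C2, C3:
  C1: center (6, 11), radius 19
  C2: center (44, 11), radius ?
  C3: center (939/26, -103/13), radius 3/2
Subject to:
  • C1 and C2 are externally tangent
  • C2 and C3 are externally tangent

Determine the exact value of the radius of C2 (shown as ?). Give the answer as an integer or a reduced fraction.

1. [ext C1·C2]  r_C2² + 38r_C2 − 1083 = 0  ⇒  r_C2 = 19 (r>0 drops 1)
2. [ext C2·C3]  r_C2² + 3r_C2 − 418 = 0  ⇒  r_C2 = 19 (r>0 drops 1)

19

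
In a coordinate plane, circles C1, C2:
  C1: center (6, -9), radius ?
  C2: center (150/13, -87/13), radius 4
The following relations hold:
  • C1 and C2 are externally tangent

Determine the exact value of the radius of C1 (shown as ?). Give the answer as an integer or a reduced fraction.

2

1. [ext C1·C2]  r_C1² + 8r_C1 − 20 = 0  ⇒  r_C1 = 2 (r>0 drops 1)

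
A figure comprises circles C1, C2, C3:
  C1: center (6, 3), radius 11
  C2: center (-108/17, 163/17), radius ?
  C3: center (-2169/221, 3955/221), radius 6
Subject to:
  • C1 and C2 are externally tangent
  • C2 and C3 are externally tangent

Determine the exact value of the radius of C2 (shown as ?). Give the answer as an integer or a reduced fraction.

1. [ext C1·C2]  r_C2² + 22r_C2 − 75 = 0  ⇒  r_C2 = 3 (r>0 drops 1)
2. [ext C2·C3]  r_C2² + 12r_C2 − 45 = 0  ⇒  r_C2 = 3 (r>0 drops 1)

3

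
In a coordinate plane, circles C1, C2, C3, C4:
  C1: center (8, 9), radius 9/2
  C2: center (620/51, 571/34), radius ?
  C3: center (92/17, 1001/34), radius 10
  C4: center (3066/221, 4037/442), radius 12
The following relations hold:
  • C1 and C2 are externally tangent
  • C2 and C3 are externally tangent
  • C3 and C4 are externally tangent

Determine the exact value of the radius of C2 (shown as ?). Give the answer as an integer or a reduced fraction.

1. [ext C1·C2]  r_C2² + 9r_C2 − 520/9 = 0  ⇒  r_C2 = 13/3 (r>0 drops 1)
2. [ext C2·C3]  r_C2² + 20r_C2 − 949/9 = 0  ⇒  r_C2 = 13/3 (r>0 drops 1)

13/3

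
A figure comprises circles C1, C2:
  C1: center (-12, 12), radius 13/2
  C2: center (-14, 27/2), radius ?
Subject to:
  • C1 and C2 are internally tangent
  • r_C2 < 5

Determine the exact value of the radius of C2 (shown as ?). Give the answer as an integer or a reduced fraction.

1. [int C1,C2]  r_C2² − 13r_C2 + 36 = 0  ⇒  r_C2 = 4 or 9
2. given r_C2 < 5: keep 4

4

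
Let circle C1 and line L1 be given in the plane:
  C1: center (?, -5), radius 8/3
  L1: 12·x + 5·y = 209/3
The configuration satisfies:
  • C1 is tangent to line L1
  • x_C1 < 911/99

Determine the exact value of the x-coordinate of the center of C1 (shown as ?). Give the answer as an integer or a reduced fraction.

1. [C1‖L1]  x_C1² − (142/9)x_C1 + 485/9 = 0  ⇒  x_C1 = 5 or 97/9
2. given x_C1 < 911/99: keep 5

5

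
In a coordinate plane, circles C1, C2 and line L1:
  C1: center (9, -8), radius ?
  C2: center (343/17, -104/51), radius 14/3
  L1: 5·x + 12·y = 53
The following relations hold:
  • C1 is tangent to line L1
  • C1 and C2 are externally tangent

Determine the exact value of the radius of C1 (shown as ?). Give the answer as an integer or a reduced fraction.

8

1. [C1‖L1]  r_C1² − 64 = 0  ⇒  r_C1 = 8 (r>0 drops 1)
2. [ext C1·C2]  r_C1² + (28/3)r_C1 − 416/3 = 0  ⇒  r_C1 = 8 (r>0 drops 1)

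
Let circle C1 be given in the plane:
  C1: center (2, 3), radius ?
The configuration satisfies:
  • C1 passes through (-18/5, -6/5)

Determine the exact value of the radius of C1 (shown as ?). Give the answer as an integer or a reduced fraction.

7

1. [C1∋P]  r_C1² − 49 = 0  ⇒  r_C1 = 7 (r>0 drops 1)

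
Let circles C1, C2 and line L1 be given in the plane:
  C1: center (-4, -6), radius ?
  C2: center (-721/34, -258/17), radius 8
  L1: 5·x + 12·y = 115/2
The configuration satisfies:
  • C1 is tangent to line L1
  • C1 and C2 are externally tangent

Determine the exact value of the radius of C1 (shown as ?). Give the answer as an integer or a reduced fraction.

1. [C1‖L1]  r_C1² − 529/4 = 0  ⇒  r_C1 = 23/2 (r>0 drops 1)
2. [ext C1·C2]  r_C1² + 16r_C1 − 1265/4 = 0  ⇒  r_C1 = 23/2 (r>0 drops 1)

23/2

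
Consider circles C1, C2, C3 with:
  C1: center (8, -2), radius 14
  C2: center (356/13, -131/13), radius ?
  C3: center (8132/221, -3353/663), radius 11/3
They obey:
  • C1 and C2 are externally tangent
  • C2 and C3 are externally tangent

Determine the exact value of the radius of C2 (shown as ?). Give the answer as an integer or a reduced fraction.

1. [ext C1·C2]  r_C2² + 28r_C2 − 245 = 0  ⇒  r_C2 = 7 (r>0 drops 1)
2. [ext C2·C3]  r_C2² + (22/3)r_C2 − 301/3 = 0  ⇒  r_C2 = 7 (r>0 drops 1)

7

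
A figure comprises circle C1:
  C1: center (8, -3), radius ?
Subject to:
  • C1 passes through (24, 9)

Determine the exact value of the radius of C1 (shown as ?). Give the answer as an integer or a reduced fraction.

1. [C1∋P]  r_C1² − 400 = 0  ⇒  r_C1 = 20 (r>0 drops 1)

20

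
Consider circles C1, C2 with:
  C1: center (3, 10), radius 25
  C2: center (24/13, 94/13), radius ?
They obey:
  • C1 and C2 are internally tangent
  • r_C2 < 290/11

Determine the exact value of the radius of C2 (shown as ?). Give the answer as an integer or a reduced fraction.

1. [int C1,C2]  r_C2² − 50r_C2 + 616 = 0  ⇒  r_C2 = 22 or 28
2. given r_C2 < 290/11: keep 22

22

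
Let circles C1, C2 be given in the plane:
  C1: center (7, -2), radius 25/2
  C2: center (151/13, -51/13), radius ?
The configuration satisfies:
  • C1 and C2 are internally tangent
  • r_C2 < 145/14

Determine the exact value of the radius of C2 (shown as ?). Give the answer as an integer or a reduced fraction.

1. [int C1,C2]  r_C2² − 25r_C2 + 525/4 = 0  ⇒  r_C2 = 15/2 or 35/2
2. given r_C2 < 145/14: keep 15/2

15/2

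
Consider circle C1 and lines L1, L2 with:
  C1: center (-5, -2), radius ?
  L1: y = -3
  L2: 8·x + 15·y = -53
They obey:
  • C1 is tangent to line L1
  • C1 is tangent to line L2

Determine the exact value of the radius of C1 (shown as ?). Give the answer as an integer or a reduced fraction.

1

1. [C1‖L1]  r_C1² − 1 = 0  ⇒  r_C1 = 1 (r>0 drops 1)
2. [C1‖L2]  r_C1² − 1 = 0  ⇒  r_C1 = 1 (r>0 drops 1)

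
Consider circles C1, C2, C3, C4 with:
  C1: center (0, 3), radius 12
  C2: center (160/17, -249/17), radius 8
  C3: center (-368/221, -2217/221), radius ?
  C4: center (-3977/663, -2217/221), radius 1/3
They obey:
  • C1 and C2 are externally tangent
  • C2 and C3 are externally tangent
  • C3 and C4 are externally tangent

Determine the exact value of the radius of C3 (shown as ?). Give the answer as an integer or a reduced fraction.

4

1. [ext C2·C3]  r_C3² + 16r_C3 − 80 = 0  ⇒  r_C3 = 4 (r>0 drops 1)
2. [ext C3·C4]  r_C3² + (2/3)r_C3 − 56/3 = 0  ⇒  r_C3 = 4 (r>0 drops 1)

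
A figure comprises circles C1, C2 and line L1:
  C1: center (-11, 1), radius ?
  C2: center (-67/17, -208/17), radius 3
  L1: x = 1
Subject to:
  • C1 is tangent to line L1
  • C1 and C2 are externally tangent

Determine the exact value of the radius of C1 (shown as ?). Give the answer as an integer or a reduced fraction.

12

1. [C1‖L1]  r_C1² − 144 = 0  ⇒  r_C1 = 12 (r>0 drops 1)
2. [ext C1·C2]  r_C1² + 6r_C1 − 216 = 0  ⇒  r_C1 = 12 (r>0 drops 1)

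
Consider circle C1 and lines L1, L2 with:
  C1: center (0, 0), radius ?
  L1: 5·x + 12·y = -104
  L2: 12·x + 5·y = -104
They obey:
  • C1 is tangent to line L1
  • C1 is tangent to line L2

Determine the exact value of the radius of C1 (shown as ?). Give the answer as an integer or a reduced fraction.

8

1. [C1‖L1]  r_C1² − 64 = 0  ⇒  r_C1 = 8 (r>0 drops 1)
2. [C1‖L2]  r_C1² − 64 = 0  ⇒  r_C1 = 8 (r>0 drops 1)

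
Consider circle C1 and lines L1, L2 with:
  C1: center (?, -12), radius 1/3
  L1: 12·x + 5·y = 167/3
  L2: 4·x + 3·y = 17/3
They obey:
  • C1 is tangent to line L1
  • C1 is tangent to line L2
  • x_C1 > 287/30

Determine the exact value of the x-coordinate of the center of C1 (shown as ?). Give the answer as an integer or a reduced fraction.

1. [C1‖L1]  x_C1² − (347/18)x_C1 + 835/9 = 0  ⇒  x_C1 = 167/18 or 10
2. [C1‖L2]  x_C1² − (125/6)x_C1 + 325/3 = 0  ⇒  x_C1 = 10 or 65/6

10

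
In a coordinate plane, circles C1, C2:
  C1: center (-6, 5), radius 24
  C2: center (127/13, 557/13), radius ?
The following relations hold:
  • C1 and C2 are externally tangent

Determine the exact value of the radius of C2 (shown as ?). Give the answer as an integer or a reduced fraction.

1. [ext C1·C2]  r_C2² + 48r_C2 − 1105 = 0  ⇒  r_C2 = 17 (r>0 drops 1)

17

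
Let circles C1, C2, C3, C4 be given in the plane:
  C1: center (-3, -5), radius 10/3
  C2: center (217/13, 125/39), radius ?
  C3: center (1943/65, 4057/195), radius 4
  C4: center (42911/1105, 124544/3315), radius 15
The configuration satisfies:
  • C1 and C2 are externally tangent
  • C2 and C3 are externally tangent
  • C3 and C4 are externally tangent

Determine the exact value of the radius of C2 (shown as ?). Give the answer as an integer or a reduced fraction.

18

1. [ext C1·C2]  r_C2² + (20/3)r_C2 − 444 = 0  ⇒  r_C2 = 18 (r>0 drops 1)
2. [ext C2·C3]  r_C2² + 8r_C2 − 468 = 0  ⇒  r_C2 = 18 (r>0 drops 1)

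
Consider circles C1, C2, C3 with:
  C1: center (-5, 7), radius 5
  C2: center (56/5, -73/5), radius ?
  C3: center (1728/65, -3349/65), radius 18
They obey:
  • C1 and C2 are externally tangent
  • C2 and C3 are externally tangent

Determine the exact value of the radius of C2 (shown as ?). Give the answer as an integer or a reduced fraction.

22

1. [ext C1·C2]  r_C2² + 10r_C2 − 704 = 0  ⇒  r_C2 = 22 (r>0 drops 1)
2. [ext C2·C3]  r_C2² + 36r_C2 − 1276 = 0  ⇒  r_C2 = 22 (r>0 drops 1)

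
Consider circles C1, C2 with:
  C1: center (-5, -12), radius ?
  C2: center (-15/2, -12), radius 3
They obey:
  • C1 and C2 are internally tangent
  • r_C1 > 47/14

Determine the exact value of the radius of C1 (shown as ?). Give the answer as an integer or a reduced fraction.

1. [int C1,C2]  r_C1² − 6r_C1 + 11/4 = 0  ⇒  r_C1 = 1/2 or 11/2
2. given r_C1 > 47/14: keep 11/2

11/2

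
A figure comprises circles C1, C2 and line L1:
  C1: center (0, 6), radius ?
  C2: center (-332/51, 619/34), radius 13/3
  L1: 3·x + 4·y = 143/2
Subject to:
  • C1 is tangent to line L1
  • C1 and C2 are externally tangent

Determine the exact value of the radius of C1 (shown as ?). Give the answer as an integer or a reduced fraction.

19/2

1. [C1‖L1]  r_C1² − 361/4 = 0  ⇒  r_C1 = 19/2 (r>0 drops 1)
2. [ext C1·C2]  r_C1² + (26/3)r_C1 − 2071/12 = 0  ⇒  r_C1 = 19/2 (r>0 drops 1)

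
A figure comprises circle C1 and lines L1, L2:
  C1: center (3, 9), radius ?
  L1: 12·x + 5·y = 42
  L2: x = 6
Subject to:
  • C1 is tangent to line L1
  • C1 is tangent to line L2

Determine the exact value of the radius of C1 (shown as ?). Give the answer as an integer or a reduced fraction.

1. [C1‖L1]  r_C1² − 9 = 0  ⇒  r_C1 = 3 (r>0 drops 1)
2. [C1‖L2]  r_C1² − 9 = 0  ⇒  r_C1 = 3 (r>0 drops 1)

3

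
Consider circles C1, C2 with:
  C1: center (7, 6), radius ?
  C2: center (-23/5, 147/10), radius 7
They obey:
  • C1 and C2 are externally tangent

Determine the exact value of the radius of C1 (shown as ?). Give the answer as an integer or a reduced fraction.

15/2

1. [ext C1·C2]  r_C1² + 14r_C1 − 645/4 = 0  ⇒  r_C1 = 15/2 (r>0 drops 1)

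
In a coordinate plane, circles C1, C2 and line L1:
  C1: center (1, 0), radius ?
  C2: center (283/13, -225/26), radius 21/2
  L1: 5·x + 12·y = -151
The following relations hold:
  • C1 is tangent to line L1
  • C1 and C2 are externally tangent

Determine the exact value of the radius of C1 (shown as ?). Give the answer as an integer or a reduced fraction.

12

1. [C1‖L1]  r_C1² − 144 = 0  ⇒  r_C1 = 12 (r>0 drops 1)
2. [ext C1·C2]  r_C1² + 21r_C1 − 396 = 0  ⇒  r_C1 = 12 (r>0 drops 1)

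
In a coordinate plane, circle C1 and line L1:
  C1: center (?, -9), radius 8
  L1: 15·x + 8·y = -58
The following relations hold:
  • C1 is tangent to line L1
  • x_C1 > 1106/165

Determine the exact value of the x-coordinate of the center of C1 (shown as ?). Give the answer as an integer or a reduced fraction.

1. [C1‖L1]  x_C1² − (28/15)x_C1 − 244/3 = 0  ⇒  x_C1 = -122/15 or 10
2. given x_C1 > 1106/165: keep 10

10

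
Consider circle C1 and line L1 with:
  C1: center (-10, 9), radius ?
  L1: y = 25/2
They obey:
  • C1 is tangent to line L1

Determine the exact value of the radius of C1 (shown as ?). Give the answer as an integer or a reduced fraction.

1. [C1‖L1]  r_C1² − 49/4 = 0  ⇒  r_C1 = 7/2 (r>0 drops 1)

7/2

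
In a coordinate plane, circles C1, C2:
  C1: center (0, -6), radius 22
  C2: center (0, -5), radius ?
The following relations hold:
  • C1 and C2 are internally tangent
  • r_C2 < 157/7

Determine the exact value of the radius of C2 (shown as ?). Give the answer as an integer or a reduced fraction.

21

1. [int C1,C2]  r_C2² − 44r_C2 + 483 = 0  ⇒  r_C2 = 21 or 23
2. given r_C2 < 157/7: keep 21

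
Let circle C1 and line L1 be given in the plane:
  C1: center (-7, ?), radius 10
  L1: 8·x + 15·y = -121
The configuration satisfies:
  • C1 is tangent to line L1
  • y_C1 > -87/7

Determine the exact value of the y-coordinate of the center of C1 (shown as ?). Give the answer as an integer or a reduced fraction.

7

1. [C1‖L1]  y_C1² + (26/3)y_C1 − 329/3 = 0  ⇒  y_C1 = -47/3 or 7
2. given y_C1 > -87/7: keep 7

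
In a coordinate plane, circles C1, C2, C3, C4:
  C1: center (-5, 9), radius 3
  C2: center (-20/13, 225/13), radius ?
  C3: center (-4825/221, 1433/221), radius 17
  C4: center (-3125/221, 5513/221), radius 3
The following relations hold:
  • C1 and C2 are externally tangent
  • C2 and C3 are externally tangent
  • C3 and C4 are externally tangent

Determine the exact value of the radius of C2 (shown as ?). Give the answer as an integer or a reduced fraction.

6

1. [ext C1·C2]  r_C2² + 6r_C2 − 72 = 0  ⇒  r_C2 = 6 (r>0 drops 1)
2. [ext C2·C3]  r_C2² + 34r_C2 − 240 = 0  ⇒  r_C2 = 6 (r>0 drops 1)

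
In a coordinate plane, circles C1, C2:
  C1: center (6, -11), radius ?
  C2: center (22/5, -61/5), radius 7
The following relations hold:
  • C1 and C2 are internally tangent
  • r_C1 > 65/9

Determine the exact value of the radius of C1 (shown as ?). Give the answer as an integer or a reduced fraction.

9

1. [int C1,C2]  r_C1² − 14r_C1 + 45 = 0  ⇒  r_C1 = 5 or 9
2. given r_C1 > 65/9: keep 9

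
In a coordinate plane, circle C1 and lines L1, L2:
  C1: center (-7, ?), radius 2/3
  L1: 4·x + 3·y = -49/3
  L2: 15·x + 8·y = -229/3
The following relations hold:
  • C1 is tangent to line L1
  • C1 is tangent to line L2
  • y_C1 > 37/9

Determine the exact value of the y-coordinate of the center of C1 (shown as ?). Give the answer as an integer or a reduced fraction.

1. [C1‖L1]  y_C1² − (70/9)y_C1 + 125/9 = 0  ⇒  y_C1 = 25/9 or 5
2. [C1‖L2]  y_C1² − (43/6)y_C1 + 65/6 = 0  ⇒  y_C1 = 13/6 or 5

5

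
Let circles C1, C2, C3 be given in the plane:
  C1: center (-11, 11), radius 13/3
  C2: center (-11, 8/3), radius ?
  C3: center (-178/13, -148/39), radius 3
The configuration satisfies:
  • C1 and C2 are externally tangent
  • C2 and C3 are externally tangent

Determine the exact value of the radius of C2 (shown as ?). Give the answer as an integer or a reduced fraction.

1. [ext C1·C2]  r_C2² + (26/3)r_C2 − 152/3 = 0  ⇒  r_C2 = 4 (r>0 drops 1)
2. [ext C2·C3]  r_C2² + 6r_C2 − 40 = 0  ⇒  r_C2 = 4 (r>0 drops 1)

4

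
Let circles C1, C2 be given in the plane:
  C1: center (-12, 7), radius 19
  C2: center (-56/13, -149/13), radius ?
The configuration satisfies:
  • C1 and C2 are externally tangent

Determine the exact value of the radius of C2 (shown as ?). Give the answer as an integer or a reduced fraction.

1

1. [ext C1·C2]  r_C2² + 38r_C2 − 39 = 0  ⇒  r_C2 = 1 (r>0 drops 1)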